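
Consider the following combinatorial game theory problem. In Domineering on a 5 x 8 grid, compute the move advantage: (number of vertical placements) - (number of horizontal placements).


Board is 5 x 8 (rows x cols).
Left (vertical) placements: (rows-1) * cols = 4 * 8 = 32
Right (horizontal) placements: rows * (cols-1) = 5 * 7 = 35
Advantage = Left - Right = 32 - 35 = -3

-3


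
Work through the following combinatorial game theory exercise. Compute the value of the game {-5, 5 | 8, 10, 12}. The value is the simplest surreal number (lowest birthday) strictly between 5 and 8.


Left options: {-5, 5}, max = 5
Right options: {8, 10, 12}, min = 8
All options are numbers and max(Left) < min(Right), so by the simplicity theorem the value is the simplest (earliest-born) number strictly between 5 and 8.
Integers 6 through 7 all lie strictly between 5 and 8.
Among integers, the simplest (lowest birthday = smallest |n|; 0 is born on day 0, +-n on day n) is 6.
No non-integer in the interval can be simpler: if x is a non-integer in the interval, then floor(x) or ceil(x) also lies in the interval (the interval contains an integer), and both are proper prefixes of x's sign expansion, i.e. born earlier. So the game value is 6.
Game value = 6

6


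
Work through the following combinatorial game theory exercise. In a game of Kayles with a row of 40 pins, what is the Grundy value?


Kayles: a move removes 1 or 2 adjacent pins from a contiguous row.
Removing pins from a row of k leaves two independent rows (a, b) with a + b = k - 1 (one pin) or a + b = k - 2 (two pins); an end removal gives a = 0.
By Sprague-Grundy, G(k) = mex{ G(a) XOR G(b) } over all these splits. G(0) = 0.
G(1): splits (0,0):0^0=0 -> mex({0}) = 1
G(2): splits (0,1):0^1=1 (0,0):0^0=0 -> mex({0, 1}) = 2
G(3): splits (0,2):0^2=2 (1,1):1^1=0 (0,1):0^1=1 -> mex({0, 1, 2}) = 3
G(4): splits (0,3):0^3=3 (1,2):1^2=3 (0,2):0^2=2 (1,1):1^1=0 -> mex({0, 2, 3}) = 1
G(5): splits (0,4):0^1=1 (1,3):1^3=2 (2,2):2^2=0 (0,3):0^3=3 (1,2):1^2=3 -> mex({0, 1, 2, 3}) = 4
G(6) = mex({0, 1, 2, 4}) = 3
G(7) = mex({0, 1, 3, 4, 5}) = 2
G(8) = mex({0, 2, 3, 5, 6}) = 1
G(9) = mex({0, 1, 2, 3, 6, 7}) = 4
G(10) = mex({0, 1, 3, 4, 5, 7}) = 2
G(11) = mex({0, 1, 2, 3, 4, 5}) = 6
G(12) = mex({0, 1, 2, 3, 5, 6, 7}) = 4
G(13) = mex({0, 2, 3, 4, 6, 7}) = 1
G(14) = mex({0, 1, 4, 5, 6, 7}) = 2
G(15) = mex({0, 1, 2, 3, 4, 5, 6}) = 7
G(16) = mex({0, 2, 3, 5, 6, 7}) = 1
G(17) = mex({0, 1, 2, 3, 5, 6, 7}) = 4
G(18) = mex({0, 1, 2, 4, 5, 6}) = 3
G(19) = mex({0, 1, 3, 4, 5, 7}) = 2
G(20) = mex({0, 2, 3, 4, 5, 6, 7}) = 1
G(21) = mex({0, 1, 2, 3, 5, 6, 7}) = 4
G(22) = mex({0, 1, 2, 3, 4, 5, 7}) = 6
G(23) = mex({0, 1, 2, 3, 4, 5, 6}) = 7
G(24) = mex({0, 1, 2, 3, 5, 6, 7}) = 4
G(25) = mex({0, 2, 3, 4, 6, 7}) = 1
G(26) = mex({0, 1, 3, 4, 5, 6, 7}) = 2
G(27) = mex({0, 1, 2, 3, 4, 5, 6, 7}) = 8
G(28) = mex({0, 1, 2, 3, 4, 6, 7, 8}) = 5
G(29) = mex({0, 1, 2, 3, 5, 6, 7, 8, 9}) = 4
G(30) = mex({0, 1, 2, 3, 4, 5, 6, 9, 10}) = 7
G(31) = mex({0, 1, 3, 4, 5, 7, 10, 11}) = 2
G(32) = mex({0, 2, 3, 4, 5, 6, 7, 9, 11}) = 1
G(33) = mex({0, 1, 2, 3, 4, 5, 6, 7, 9, 12}) = 8
G(34) = mex({0, 1, 2, 3, 4, 5, 7, 8, 11, 12}) = 6
G(35) = mex({0, 1, 2, 3, 4, 5, 6, 8, 9, 10, 11}) = 7
G(36) = mex({0, 1, 2, 3, 5, 6, 7, 9, 10}) = 4
G(37) = mex({0, 2, 3, 4, 6, 7, 9, 10, 11, 12}) = 1
G(38) = mex({0, 1, 3, 4, 5, 6, 7, 9, 10, 11, 12}) = 2
G(39) = mex({0, 1, 2, 4, 5, 6, 7, 9, 10, 12, 14}) = 3
G(40) = mex({0, 2, 3, 4, 6, 7, 11, 12, 14}) = 1
Therefore G(40) = 1.

1


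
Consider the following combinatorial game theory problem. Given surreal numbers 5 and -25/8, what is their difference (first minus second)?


x = 5, y = -25/8
Converting to common denominator: 8
x = 40/8, y = -25/8
x - y = 5 - -25/8 = 65/8

65/8


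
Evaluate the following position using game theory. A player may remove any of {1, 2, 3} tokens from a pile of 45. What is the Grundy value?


The subtraction set is S = {1, 2, 3}.
G(k) = mex{ G(k - s) : s in S, s <= k }. We compute iteratively: G(0) = 0.
G(1) = mex({0}) = 1
G(2) = mex({0, 1}) = 2
G(3) = mex({0, 1, 2}) = 3
G(4) = mex({1, 2, 3}) = 0
G(5) = mex({0, 2, 3}) = 1
G(6) = mex({0, 1, 3}) = 2
Observe that G(4)..G(6) = 0, 1, 2 repeats G(0)..G(2) = 0, 1, 2.
For k >= max(S) = 3, G(k) is determined by the previous 3 values G(k-3)..G(k-1); a window of 3 consecutive values has recurred shifted by 4, so by induction G(k + 4) = G(k) for all k >= 0: the sequence is periodic from the start with period 4.
One period: G(0..3) = 0, 1, 2, 3.
45 mod 4 = 1, so G(45) = G(1) = 1.

1


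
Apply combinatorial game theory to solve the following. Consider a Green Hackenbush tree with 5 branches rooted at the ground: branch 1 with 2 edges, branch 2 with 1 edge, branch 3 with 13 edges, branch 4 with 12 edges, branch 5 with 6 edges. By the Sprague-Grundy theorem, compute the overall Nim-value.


The tree has 5 branches from the ground vertex.
In Green Hackenbush, the Nim-value of a simple path of length k is k.
Branch 1: length 2, Nim-value = 2
Branch 2: length 1, Nim-value = 1
Branch 3: length 13, Nim-value = 13
Branch 4: length 12, Nim-value = 12
Branch 5: length 6, Nim-value = 6
Total Nim-value = XOR of all branch values:
0 XOR 2 = 2
2 XOR 1 = 3
3 XOR 13 = 14
14 XOR 12 = 2
2 XOR 6 = 4
Nim-value of the tree = 4

4


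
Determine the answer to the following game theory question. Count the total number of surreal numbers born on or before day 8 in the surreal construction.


Day 0: {|} = 0 is born. Count = 1.
Day n: the number of surreal numbers born by day n is 2^(n+1) - 1.
By day 0: 2^1 - 1 = 1
By day 1: 2^2 - 1 = 3
By day 2: 2^3 - 1 = 7
By day 3: 2^4 - 1 = 15
By day 4: 2^5 - 1 = 31
By day 5: 2^6 - 1 = 63
By day 6: 2^7 - 1 = 127
By day 7: 2^8 - 1 = 255
By day 8: 2^9 - 1 = 511
By day 8: 511 surreal numbers.

511


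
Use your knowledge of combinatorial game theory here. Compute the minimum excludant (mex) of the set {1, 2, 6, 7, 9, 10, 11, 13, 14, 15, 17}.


Set = {1, 2, 6, 7, 9, 10, 11, 13, 14, 15, 17}
0 is NOT in the set. This is the mex.
mex = 0

0


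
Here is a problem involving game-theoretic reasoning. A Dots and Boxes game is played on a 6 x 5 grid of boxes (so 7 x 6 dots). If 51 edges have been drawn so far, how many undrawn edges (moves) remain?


Grid: 6 x 5 boxes, i.e. 7 rows and 6 columns of dots.
Horizontal edges: (rows + 1) * cols = 7 * 5 = 35
Vertical edges: rows * (cols + 1) = 6 * 6 = 36
Total edges: 35 + 36 = 71
Edges drawn: 51
Remaining: 71 - 51 = 20

20


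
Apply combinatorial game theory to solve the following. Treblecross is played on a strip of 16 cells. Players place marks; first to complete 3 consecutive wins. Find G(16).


Treblecross: place X on empty cells; 3-in-a-row wins.
Playing within two cells of an existing X lets the opponent win at once, so sensible play treats the cells i-2..i+2 around each X as dead. The player left with no safe cell loses, so this is a normal-play take-away game on strips of safe cells.
Placing X at cell i (0-indexed) of a strip of k safe cells leaves independent strips of sizes max(0, i-2) and max(0, k-i-3). Hence G(k) = mex{ G(max(0,i-2)) XOR G(max(0,k-i-3)) : 0 <= i < k }, with G(0) = 0.
G(1): splits (0,0):0^0=0 -> mex({0}) = 1
G(2): splits (0,0):0^0=0 -> mex({0}) = 1
G(3): splits (0,0):0^0=0 -> mex({0}) = 1
G(4): splits (0,1):0^1=1 (0,0):0^0=0 -> mex({0, 1}) = 2
G(5): splits (0,2):0^1=1 (0,1):0^1=1 (0,0):0^0=0 -> mex({0, 1}) = 2
G(6) = mex({1}) = 0
G(7) = mex({0, 1, 2}) = 3
G(8) = mex({0, 1, 2}) = 3
G(9) = mex({0, 2}) = 1
G(10) = mex({0, 2, 3}) = 1
G(11) = mex({0, 3}) = 1
G(12) = mex({1, 3}) = 0
G(13) = mex({0, 1, 2, 3}) = 4
G(14) = mex({0, 1, 2}) = 3
G(15) = mex({0, 1, 2}) = 3
G(16) = mex({0, 1, 2, 4}) = 3
Therefore G(16) = 3.

3


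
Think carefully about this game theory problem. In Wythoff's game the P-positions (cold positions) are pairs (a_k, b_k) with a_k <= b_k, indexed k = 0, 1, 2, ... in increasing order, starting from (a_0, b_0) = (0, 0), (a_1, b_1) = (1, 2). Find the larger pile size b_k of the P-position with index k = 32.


By Wythoff's theorem, a_k = floor(k * phi) and b_k = floor(k * phi^2) = a_k + k, where phi = (1 + sqrt(5))/2 is the golden ratio.
phi = (1 + sqrt(5))/2 = 1.618034
phi^2 = phi + 1 = 2.618034
k = 32
k * phi^2 = 32 * 2.618034 = 83.777088
b_32 = floor(k * phi^2) = 83 (check: a_32 + k = 51 + 32 = 83)

83


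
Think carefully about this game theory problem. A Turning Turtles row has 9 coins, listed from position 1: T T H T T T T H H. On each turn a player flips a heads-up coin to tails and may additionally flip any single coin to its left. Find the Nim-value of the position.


Coins: T T H T T T T H H
Key fact: a single head at position k behaves exactly like a Nim heap of size k (turning it to T and optionally flipping a coin at j < k corresponds to moving the heap from k to j, or to 0), and heads combine as a disjunctive sum (two heads at the same place would cancel, matching j XOR j = 0). So the Nim-value is the XOR of the 1-indexed positions of the heads.
Face-up positions (1-indexed): [3, 8, 9]
XOR 0 with 3: 0 XOR 3 = 3
XOR 3 with 8: 3 XOR 8 = 11
XOR 11 with 9: 11 XOR 9 = 2
Nim-value = 2

2


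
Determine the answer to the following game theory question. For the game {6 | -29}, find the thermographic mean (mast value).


Game = {6 | -29}, a switch {a | b} with numbers a > b.
Its thermograph has left wall a - t and right wall b + t, which meet at t = (a - b)/2, where both equal (a + b)/2. So the mast (mean value) is at (a + b)/2.
Mean = (6 + (-29))/2 = -23/2 = -23/2

-23/2


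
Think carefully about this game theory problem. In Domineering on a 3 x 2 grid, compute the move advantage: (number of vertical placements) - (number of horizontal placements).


Board is 3 x 2 (rows x cols).
Left (vertical) placements: (rows-1) * cols = 2 * 2 = 4
Right (horizontal) placements: rows * (cols-1) = 3 * 1 = 3
Advantage = Left - Right = 4 - 3 = 1

1


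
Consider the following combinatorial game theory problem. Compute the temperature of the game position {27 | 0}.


The game is {27 | 0}, a switch {a | b} with numbers a > b.
Cooling {a | b} by t gives {a - t | b + t}, which stops being hot when a - t = b + t, i.e. at t = (a - b)/2. So the temperature of a switch is (a - b)/2.
Temperature = (Left option - Right option) / 2
= (27 - (0)) / 2
= 27 / 2
= 27/2

27/2


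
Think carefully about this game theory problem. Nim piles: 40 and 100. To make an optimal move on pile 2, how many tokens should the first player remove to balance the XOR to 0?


Piles: 40 and 100
Current XOR: 40 XOR 100 = 76 (non-zero, so this is an N-position).
To make the XOR zero, we need to find a move that balances the piles.
For pile 2 (size 100): target = 100 XOR 76 = 40
We reduce pile 2 from 100 to 40.
Tokens removed: 100 - 40 = 60
Verification: 40 XOR 40 = 0

60


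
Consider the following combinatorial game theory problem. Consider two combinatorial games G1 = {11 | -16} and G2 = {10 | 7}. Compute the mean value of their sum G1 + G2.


G1 = {11 | -16}, G2 = {10 | 7}
Each is a switch {a | b} with numbers a > b; its mean value is (a + b)/2, and mean value is additive over game sums: m(G1 + G2) = m(G1) + m(G2).
Mean of G1 = (11 + (-16))/2 = -5/2 = -5/2
Mean of G2 = (10 + (7))/2 = 17/2 = 17/2
Mean of G1 + G2 = -5/2 + 17/2 = 6

6


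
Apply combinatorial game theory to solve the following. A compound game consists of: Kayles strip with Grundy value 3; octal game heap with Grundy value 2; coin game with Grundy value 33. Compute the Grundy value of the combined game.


By the Sprague-Grundy theorem, the Grundy value of a sum of games is the XOR of individual Grundy values.
Kayles strip: Grundy value = 3. Running XOR: 0 XOR 3 = 3
octal game heap: Grundy value = 2. Running XOR: 3 XOR 2 = 1
coin game: Grundy value = 33. Running XOR: 1 XOR 33 = 32
The combined Grundy value is 32.

32


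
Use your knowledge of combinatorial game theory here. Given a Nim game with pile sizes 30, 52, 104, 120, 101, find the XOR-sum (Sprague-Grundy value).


We need the XOR (exclusive or) of all pile sizes.
After XOR-ing pile 1 (size 30): 0 XOR 30 = 30
After XOR-ing pile 2 (size 52): 30 XOR 52 = 42
After XOR-ing pile 3 (size 104): 42 XOR 104 = 66
After XOR-ing pile 4 (size 120): 66 XOR 120 = 58
After XOR-ing pile 5 (size 101): 58 XOR 101 = 95
The Nim-value of this position is 95.

95


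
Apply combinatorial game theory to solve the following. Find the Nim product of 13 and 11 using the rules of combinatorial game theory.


Nim multiplication is bilinear over XOR: (u XOR v) * w = (u*w) XOR (v*w).
So we split each operand into its bit components and XOR the pairwise Nim products.
13 = 1 + 4 + 8 (as XOR of powers of 2).
11 = 1 + 2 + 8 (as XOR of powers of 2).
Using the standard Nim-product table on single bits:
  2*2 = 3,   2*4 = 8,   2*8 = 12,
  4*4 = 6,   4*8 = 11,  8*8 = 13,
and  1*x = x (identity), k*l = l*k (commutative).
Pairwise Nim products:
  1 * 1 = 1
  1 * 2 = 2
  1 * 8 = 8
  4 * 1 = 4
  4 * 2 = 8
  4 * 8 = 11
  8 * 1 = 8
  8 * 2 = 12
  8 * 8 = 13
XOR them: 1 XOR 2 XOR 8 XOR 4 XOR 8 XOR 11 XOR 8 XOR 12 XOR 13 = 5.
Result: 13 * 11 = 5 (in Nim).

5


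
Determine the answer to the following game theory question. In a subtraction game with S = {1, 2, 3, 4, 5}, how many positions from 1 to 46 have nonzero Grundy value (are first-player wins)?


Subtraction set S = {1, 2, 3, 4, 5}, so G(n) = n mod 6.
G(n) = 0 when n is a multiple of 6.
Multiples of 6 in [1, 46]: 7
N-positions (nonzero Grundy) = 46 - 7 = 39

39


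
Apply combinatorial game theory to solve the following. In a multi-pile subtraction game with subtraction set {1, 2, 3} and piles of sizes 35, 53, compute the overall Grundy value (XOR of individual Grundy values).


Subtraction set: {1, 2, 3}
For this subtraction set, G(n) = n mod 4 (period = max + 1 = 4).
Pile 1 (size 35): G(35) = 35 mod 4 = 3
Pile 2 (size 53): G(53) = 53 mod 4 = 1
Total Grundy value = XOR of all: 3 XOR 1 = 2

2


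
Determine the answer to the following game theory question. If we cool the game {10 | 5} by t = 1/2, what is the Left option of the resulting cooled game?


Original game: {10 | 5} (a switch {a | b} with a > b).
Cooling by t (for t below the temperature (a - b)/2 = 5/2) taxes each move by t: {a | b} cooled by t is {a - t | b + t}.
Cooling amount: t = 1/2
Cooled Left option: 10 - 1/2 = 19/2
Cooled Right option: 5 + 1/2 = 11/2
Cooled game: {19/2 | 11/2}
Left option = 19/2

19/2


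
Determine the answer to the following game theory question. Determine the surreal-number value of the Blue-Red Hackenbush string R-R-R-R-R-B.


Edges (from ground): R-R-R-R-R-B
By Berlekamp's sign-expansion rule, a Blue-Red Hackenbush stalk has the value of the surreal number whose sign sequence is the edge sequence with B -> + and R -> -.
Sign sequence: -----+
Trace the sign expansion in the surreal number tree, starting from 0:
Edge 1: R (sign -) -> bounds (-inf, 0), value = -1
Edge 2: R (sign -) -> bounds (-inf, -1), value = -2
Edge 3: R (sign -) -> bounds (-inf, -2), value = -3
Edge 4: R (sign -) -> bounds (-inf, -3), value = -4
Edge 5: R (sign -) -> bounds (-inf, -4), value = -5
Edge 6: B (sign +) -> bounds (-5, -4), value = -9/2
Game value = -9/2

-9/2


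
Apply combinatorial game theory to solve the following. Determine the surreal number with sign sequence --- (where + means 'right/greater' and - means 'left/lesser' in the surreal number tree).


Sign expansion: ---
Rule: track bounds (lo, hi), initially (-inf, +inf). On '+', the current value becomes lo and we move to the simplest number in (value, hi): value + 1 if hi = +inf, otherwise the midpoint (value + hi)/2. On '-', the current value becomes hi and we move to value - 1 if lo = -inf, otherwise the midpoint (lo + value)/2.
Start at 0.
Step 1: sign = -, move left. Bounds: (-inf, 0). Value = -1
Step 2: sign = -, move left. Bounds: (-inf, -1). Value = -2
Step 3: sign = -, move left. Bounds: (-inf, -2). Value = -3
The surreal number with sign expansion --- is -3.

-3


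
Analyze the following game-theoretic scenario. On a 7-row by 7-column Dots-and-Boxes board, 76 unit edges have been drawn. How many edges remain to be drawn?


Grid: 7 x 7 boxes, i.e. 8 rows and 8 columns of dots.
Horizontal edges: (rows + 1) * cols = 8 * 7 = 56
Vertical edges: rows * (cols + 1) = 7 * 8 = 56
Total edges: 56 + 56 = 112
Edges drawn: 76
Remaining: 112 - 76 = 36

36


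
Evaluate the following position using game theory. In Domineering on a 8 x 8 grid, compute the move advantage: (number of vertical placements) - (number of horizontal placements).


Board is 8 x 8 (rows x cols).
Left (vertical) placements: (rows-1) * cols = 7 * 8 = 56
Right (horizontal) placements: rows * (cols-1) = 8 * 7 = 56
Advantage = Left - Right = 56 - 56 = 0

0


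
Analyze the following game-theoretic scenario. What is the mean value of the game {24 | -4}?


Game = {24 | -4}, a switch {a | b} with numbers a > b.
Its thermograph has left wall a - t and right wall b + t, which meet at t = (a - b)/2, where both equal (a + b)/2. So the mast (mean value) is at (a + b)/2.
Mean = (24 + (-4))/2 = 20/2 = 10

10


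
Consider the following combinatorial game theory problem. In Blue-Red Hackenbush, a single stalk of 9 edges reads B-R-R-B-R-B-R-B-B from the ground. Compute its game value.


Edges (from ground): B-R-R-B-R-B-R-B-B
By Berlekamp's sign-expansion rule, a Blue-Red Hackenbush stalk has the value of the surreal number whose sign sequence is the edge sequence with B -> + and R -> -.
Sign sequence: +--+-+-++
Trace the sign expansion in the surreal number tree, starting from 0:
Edge 1: B (sign +) -> bounds (0, +inf), value = 1
Edge 2: R (sign -) -> bounds (0, 1), value = 1/2
Edge 3: R (sign -) -> bounds (0, 1/2), value = 1/4
Edge 4: B (sign +) -> bounds (1/4, 1/2), value = 3/8
Edge 5: R (sign -) -> bounds (1/4, 3/8), value = 5/16
Edge 6: B (sign +) -> bounds (5/16, 3/8), value = 11/32
Edge 7: R (sign -) -> bounds (5/16, 11/32), value = 21/64
Edge 8: B (sign +) -> bounds (21/64, 11/32), value = 43/128
Edge 9: B (sign +) -> bounds (43/128, 11/32), value = 87/256
Game value = 87/256

87/256


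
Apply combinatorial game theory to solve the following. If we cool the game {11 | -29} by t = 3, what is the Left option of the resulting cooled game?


Original game: {11 | -29} (a switch {a | b} with a > b).
Cooling by t (for t below the temperature (a - b)/2 = 20) taxes each move by t: {a | b} cooled by t is {a - t | b + t}.
Cooling amount: t = 3
Cooled Left option: 11 - 3 = 8
Cooled Right option: -29 + 3 = -26
Cooled game: {8 | -26}
Left option = 8

8


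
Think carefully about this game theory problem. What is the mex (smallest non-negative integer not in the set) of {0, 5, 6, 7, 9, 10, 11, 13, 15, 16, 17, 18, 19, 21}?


Set = {0, 5, 6, 7, 9, 10, 11, 13, 15, 16, 17, 18, 19, 21}
0 is in the set.
1 is NOT in the set. This is the mex.
mex = 1

1


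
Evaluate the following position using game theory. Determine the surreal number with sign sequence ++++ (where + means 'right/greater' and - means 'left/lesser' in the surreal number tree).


Sign expansion: ++++
Rule: track bounds (lo, hi), initially (-inf, +inf). On '+', the current value becomes lo and we move to the simplest number in (value, hi): value + 1 if hi = +inf, otherwise the midpoint (value + hi)/2. On '-', the current value becomes hi and we move to value - 1 if lo = -inf, otherwise the midpoint (lo + value)/2.
Start at 0.
Step 1: sign = +, move right. Bounds: (0, +inf). Value = 1
Step 2: sign = +, move right. Bounds: (1, +inf). Value = 2
Step 3: sign = +, move right. Bounds: (2, +inf). Value = 3
Step 4: sign = +, move right. Bounds: (3, +inf). Value = 4
The surreal number with sign expansion ++++ is 4.

4


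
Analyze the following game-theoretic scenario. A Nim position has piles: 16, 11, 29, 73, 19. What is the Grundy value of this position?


We need the XOR (exclusive or) of all pile sizes.
After XOR-ing pile 1 (size 16): 0 XOR 16 = 16
After XOR-ing pile 2 (size 11): 16 XOR 11 = 27
After XOR-ing pile 3 (size 29): 27 XOR 29 = 6
After XOR-ing pile 4 (size 73): 6 XOR 73 = 79
After XOR-ing pile 5 (size 19): 79 XOR 19 = 92
The Nim-value of this position is 92.

92


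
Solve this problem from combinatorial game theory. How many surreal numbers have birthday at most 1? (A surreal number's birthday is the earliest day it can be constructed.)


Day 0: {|} = 0 is born. Count = 1.
Day n: the number of surreal numbers born by day n is 2^(n+1) - 1.
By day 0: 2^1 - 1 = 1
By day 1: 2^2 - 1 = 3
By day 1: 3 surreal numbers.

3


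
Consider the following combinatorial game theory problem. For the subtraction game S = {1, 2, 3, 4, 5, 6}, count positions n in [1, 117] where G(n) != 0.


Subtraction set S = {1, 2, 3, 4, 5, 6}, so G(n) = n mod 7.
G(n) = 0 when n is a multiple of 7.
Multiples of 7 in [1, 117]: 16
N-positions (nonzero Grundy) = 117 - 16 = 101

101


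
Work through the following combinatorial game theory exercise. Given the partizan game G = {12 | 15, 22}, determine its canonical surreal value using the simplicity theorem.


Left options: {12}, max = 12
Right options: {15, 22}, min = 15
All options are numbers and max(Left) < min(Right), so by the simplicity theorem the value is the simplest (earliest-born) number strictly between 12 and 15.
Integers 13 through 14 all lie strictly between 12 and 15.
Among integers, the simplest (lowest birthday = smallest |n|; 0 is born on day 0, +-n on day n) is 13.
No non-integer in the interval can be simpler: if x is a non-integer in the interval, then floor(x) or ceil(x) also lies in the interval (the interval contains an integer), and both are proper prefixes of x's sign expansion, i.e. born earlier. So the game value is 13.
Game value = 13

13


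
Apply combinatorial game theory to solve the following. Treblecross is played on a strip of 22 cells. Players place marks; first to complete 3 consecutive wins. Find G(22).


Treblecross: place X on empty cells; 3-in-a-row wins.
Playing within two cells of an existing X lets the opponent win at once, so sensible play treats the cells i-2..i+2 around each X as dead. The player left with no safe cell loses, so this is a normal-play take-away game on strips of safe cells.
Placing X at cell i (0-indexed) of a strip of k safe cells leaves independent strips of sizes max(0, i-2) and max(0, k-i-3). Hence G(k) = mex{ G(max(0,i-2)) XOR G(max(0,k-i-3)) : 0 <= i < k }, with G(0) = 0.
G(1): splits (0,0):0^0=0 -> mex({0}) = 1
G(2): splits (0,0):0^0=0 -> mex({0}) = 1
G(3): splits (0,0):0^0=0 -> mex({0}) = 1
G(4): splits (0,1):0^1=1 (0,0):0^0=0 -> mex({0, 1}) = 2
G(5): splits (0,2):0^1=1 (0,1):0^1=1 (0,0):0^0=0 -> mex({0, 1}) = 2
G(6) = mex({1}) = 0
G(7) = mex({0, 1, 2}) = 3
G(8) = mex({0, 1, 2}) = 3
G(9) = mex({0, 2}) = 1
G(10) = mex({0, 2, 3}) = 1
G(11) = mex({0, 3}) = 1
G(12) = mex({1, 3}) = 0
G(13) = mex({0, 1, 2, 3}) = 4
G(14) = mex({0, 1, 2}) = 3
G(15) = mex({0, 1, 2}) = 3
G(16) = mex({0, 1, 2, 4}) = 3
G(17) = mex({0, 1, 3, 4}) = 2
G(18) = mex({0, 1, 3, 4}) = 2
G(19) = mex({0, 1, 3, 5}) = 2
G(20) = mex({0, 1, 2, 3, 5}) = 4
G(21) = mex({0, 1, 2, 3, 5}) = 4
G(22) = mex({1, 2, 6}) = 0
Therefore G(22) = 0.

0


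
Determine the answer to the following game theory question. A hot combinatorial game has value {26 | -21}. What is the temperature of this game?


The game is {26 | -21}, a switch {a | b} with numbers a > b.
Cooling {a | b} by t gives {a - t | b + t}, which stops being hot when a - t = b + t, i.e. at t = (a - b)/2. So the temperature of a switch is (a - b)/2.
Temperature = (Left option - Right option) / 2
= (26 - (-21)) / 2
= 47 / 2
= 47/2

47/2


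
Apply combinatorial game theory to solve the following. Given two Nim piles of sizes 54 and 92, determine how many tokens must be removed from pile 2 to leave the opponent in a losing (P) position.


Piles: 54 and 92
Current XOR: 54 XOR 92 = 106 (non-zero, so this is an N-position).
To make the XOR zero, we need to find a move that balances the piles.
For pile 2 (size 92): target = 92 XOR 106 = 54
We reduce pile 2 from 92 to 54.
Tokens removed: 92 - 54 = 38
Verification: 54 XOR 54 = 0

38


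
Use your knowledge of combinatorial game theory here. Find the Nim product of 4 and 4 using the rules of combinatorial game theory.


Nim multiplication is bilinear over XOR: (u XOR v) * w = (u*w) XOR (v*w).
So we split each operand into its bit components and XOR the pairwise Nim products.
4 = 4 (as XOR of powers of 2).
4 = 4 (as XOR of powers of 2).
Using the standard Nim-product table on single bits:
  2*2 = 3,   2*4 = 8,   2*8 = 12,
  4*4 = 6,   4*8 = 11,  8*8 = 13,
and  1*x = x (identity), k*l = l*k (commutative).
Pairwise Nim products:
  4 * 4 = 6
XOR them: 6 = 6.
Result: 4 * 4 = 6 (in Nim).

6


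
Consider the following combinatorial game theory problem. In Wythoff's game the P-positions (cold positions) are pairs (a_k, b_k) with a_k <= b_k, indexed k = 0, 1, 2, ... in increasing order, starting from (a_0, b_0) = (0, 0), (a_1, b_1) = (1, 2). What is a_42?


By Wythoff's theorem, a_k = floor(k * phi) and b_k = floor(k * phi^2) = a_k + k, where phi = (1 + sqrt(5))/2 is the golden ratio.
phi = (1 + sqrt(5))/2 = 1.618034
k = 42
k * phi = 42 * 1.618034 = 67.957428
a_42 = floor(k * phi) = 67

67


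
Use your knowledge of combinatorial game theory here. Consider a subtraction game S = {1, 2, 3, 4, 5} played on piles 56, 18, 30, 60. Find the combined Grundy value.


Subtraction set: {1, 2, 3, 4, 5}
For this subtraction set, G(n) = n mod 6 (period = max + 1 = 6).
Pile 1 (size 56): G(56) = 56 mod 6 = 2
Pile 2 (size 18): G(18) = 18 mod 6 = 0
Pile 3 (size 30): G(30) = 30 mod 6 = 0
Pile 4 (size 60): G(60) = 60 mod 6 = 0
Total Grundy value = XOR of all: 2 XOR 0 XOR 0 XOR 0 = 2

2


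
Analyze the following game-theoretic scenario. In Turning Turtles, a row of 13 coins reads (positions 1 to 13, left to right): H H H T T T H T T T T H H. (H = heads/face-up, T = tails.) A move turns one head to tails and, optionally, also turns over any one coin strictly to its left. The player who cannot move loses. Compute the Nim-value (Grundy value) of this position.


Coins: H H H T T T H T T T T H H
Key fact: a single head at position k behaves exactly like a Nim heap of size k (turning it to T and optionally flipping a coin at j < k corresponds to moving the heap from k to j, or to 0), and heads combine as a disjunctive sum (two heads at the same place would cancel, matching j XOR j = 0). So the Nim-value is the XOR of the 1-indexed positions of the heads.
Face-up positions (1-indexed): [1, 2, 3, 7, 12, 13]
XOR 0 with 1: 0 XOR 1 = 1
XOR 1 with 2: 1 XOR 2 = 3
XOR 3 with 3: 3 XOR 3 = 0
XOR 0 with 7: 0 XOR 7 = 7
XOR 7 with 12: 7 XOR 12 = 11
XOR 11 with 13: 11 XOR 13 = 6
Nim-value = 6

6


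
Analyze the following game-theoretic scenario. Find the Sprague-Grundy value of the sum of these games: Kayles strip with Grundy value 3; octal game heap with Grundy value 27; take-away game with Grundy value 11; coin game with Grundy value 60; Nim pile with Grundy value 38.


By the Sprague-Grundy theorem, the Grundy value of a sum of games is the XOR of individual Grundy values.
Kayles strip: Grundy value = 3. Running XOR: 0 XOR 3 = 3
octal game heap: Grundy value = 27. Running XOR: 3 XOR 27 = 24
take-away game: Grundy value = 11. Running XOR: 24 XOR 11 = 19
coin game: Grundy value = 60. Running XOR: 19 XOR 60 = 47
Nim pile: Grundy value = 38. Running XOR: 47 XOR 38 = 9
The combined Grundy value is 9.

9


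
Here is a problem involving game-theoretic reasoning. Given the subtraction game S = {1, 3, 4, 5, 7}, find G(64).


The subtraction set is S = {1, 3, 4, 5, 7}.
G(k) = mex{ G(k - s) : s in S, s <= k }. We compute iteratively: G(0) = 0.
G(1) = mex({0}) = 1
G(2) = mex({1}) = 0
G(3) = mex({0}) = 1
G(4) = mex({0, 1}) = 2
G(5) = mex({0, 1, 2}) = 3
G(6) = mex({0, 1, 3}) = 2
G(7) = mex({0, 1, 2}) = 3
G(8) = mex({1, 2, 3}) = 0
G(9) = mex({0, 2, 3}) = 1
G(10) = mex({1, 2, 3}) = 0
G(11) = mex({0, 2, 3}) = 1
G(12) = mex({0, 1, 3}) = 2
G(13) = mex({0, 1, 2}) = 3
G(14) = mex({0, 1, 3}) = 2
Observe that G(8)..G(14) = 0, 1, 0, 1, 2, 3, 2 repeats G(0)..G(6) = 0, 1, 0, 1, 2, 3, 2.
For k >= max(S) = 7, G(k) is determined by the previous 7 values G(k-7)..G(k-1); a window of 7 consecutive values has recurred shifted by 8, so by induction G(k + 8) = G(k) for all k >= 0: the sequence is periodic from the start with period 8.
One period: G(0..7) = 0, 1, 0, 1, 2, 3, 2, 3.
64 mod 8 = 0, so G(64) = G(0) = 0.

0


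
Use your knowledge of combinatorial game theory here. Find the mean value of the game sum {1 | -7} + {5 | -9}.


G1 = {1 | -7}, G2 = {5 | -9}
Each is a switch {a | b} with numbers a > b; its mean value is (a + b)/2, and mean value is additive over game sums: m(G1 + G2) = m(G1) + m(G2).
Mean of G1 = (1 + (-7))/2 = -6/2 = -3
Mean of G2 = (5 + (-9))/2 = -4/2 = -2
Mean of G1 + G2 = -3 + -2 = -5

-5


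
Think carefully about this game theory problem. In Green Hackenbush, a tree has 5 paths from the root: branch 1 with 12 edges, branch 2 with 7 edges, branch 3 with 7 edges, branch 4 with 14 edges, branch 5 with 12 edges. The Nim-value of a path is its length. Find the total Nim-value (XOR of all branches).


The tree has 5 branches from the ground vertex.
In Green Hackenbush, the Nim-value of a simple path of length k is k.
Branch 1: length 12, Nim-value = 12
Branch 2: length 7, Nim-value = 7
Branch 3: length 7, Nim-value = 7
Branch 4: length 14, Nim-value = 14
Branch 5: length 12, Nim-value = 12
Total Nim-value = XOR of all branch values:
0 XOR 12 = 12
12 XOR 7 = 11
11 XOR 7 = 12
12 XOR 14 = 2
2 XOR 12 = 14
Nim-value of the tree = 14

14


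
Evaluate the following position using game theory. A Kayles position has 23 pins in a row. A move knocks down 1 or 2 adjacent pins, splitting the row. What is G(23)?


Kayles: a move removes 1 or 2 adjacent pins from a contiguous row.
Removing pins from a row of k leaves two independent rows (a, b) with a + b = k - 1 (one pin) or a + b = k - 2 (two pins); an end removal gives a = 0.
By Sprague-Grundy, G(k) = mex{ G(a) XOR G(b) } over all these splits. G(0) = 0.
G(1): splits (0,0):0^0=0 -> mex({0}) = 1
G(2): splits (0,1):0^1=1 (0,0):0^0=0 -> mex({0, 1}) = 2
G(3): splits (0,2):0^2=2 (1,1):1^1=0 (0,1):0^1=1 -> mex({0, 1, 2}) = 3
G(4): splits (0,3):0^3=3 (1,2):1^2=3 (0,2):0^2=2 (1,1):1^1=0 -> mex({0, 2, 3}) = 1
G(5): splits (0,4):0^1=1 (1,3):1^3=2 (2,2):2^2=0 (0,3):0^3=3 (1,2):1^2=3 -> mex({0, 1, 2, 3}) = 4
G(6) = mex({0, 1, 2, 4}) = 3
G(7) = mex({0, 1, 3, 4, 5}) = 2
G(8) = mex({0, 2, 3, 5, 6}) = 1
G(9) = mex({0, 1, 2, 3, 6, 7}) = 4
G(10) = mex({0, 1, 3, 4, 5, 7}) = 2
G(11) = mex({0, 1, 2, 3, 4, 5}) = 6
G(12) = mex({0, 1, 2, 3, 5, 6, 7}) = 4
G(13) = mex({0, 2, 3, 4, 6, 7}) = 1
G(14) = mex({0, 1, 4, 5, 6, 7}) = 2
G(15) = mex({0, 1, 2, 3, 4, 5, 6}) = 7
G(16) = mex({0, 2, 3, 5, 6, 7}) = 1
G(17) = mex({0, 1, 2, 3, 5, 6, 7}) = 4
G(18) = mex({0, 1, 2, 4, 5, 6}) = 3
G(19) = mex({0, 1, 3, 4, 5, 7}) = 2
G(20) = mex({0, 2, 3, 4, 5, 6, 7}) = 1
G(21) = mex({0, 1, 2, 3, 5, 6, 7}) = 4
G(22) = mex({0, 1, 2, 3, 4, 5, 7}) = 6
G(23) = mex({0, 1, 2, 3, 4, 5, 6}) = 7
Therefore G(23) = 7.

7


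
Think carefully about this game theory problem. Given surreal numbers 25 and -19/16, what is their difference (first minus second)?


x = 25, y = -19/16
Converting to common denominator: 16
x = 400/16, y = -19/16
x - y = 25 - -19/16 = 419/16

419/16


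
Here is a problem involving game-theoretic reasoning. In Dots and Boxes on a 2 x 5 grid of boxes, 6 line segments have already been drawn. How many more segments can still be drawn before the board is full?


Grid: 2 x 5 boxes, i.e. 3 rows and 6 columns of dots.
Horizontal edges: (rows + 1) * cols = 3 * 5 = 15
Vertical edges: rows * (cols + 1) = 2 * 6 = 12
Total edges: 15 + 12 = 27
Edges drawn: 6
Remaining: 27 - 6 = 21

21


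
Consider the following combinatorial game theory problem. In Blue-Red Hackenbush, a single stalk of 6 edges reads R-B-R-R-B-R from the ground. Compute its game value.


Edges (from ground): R-B-R-R-B-R
By Berlekamp's sign-expansion rule, a Blue-Red Hackenbush stalk has the value of the surreal number whose sign sequence is the edge sequence with B -> + and R -> -.
Sign sequence: -+--+-
Trace the sign expansion in the surreal number tree, starting from 0:
Edge 1: R (sign -) -> bounds (-inf, 0), value = -1
Edge 2: B (sign +) -> bounds (-1, 0), value = -1/2
Edge 3: R (sign -) -> bounds (-1, -1/2), value = -3/4
Edge 4: R (sign -) -> bounds (-1, -3/4), value = -7/8
Edge 5: B (sign +) -> bounds (-7/8, -3/4), value = -13/16
Edge 6: R (sign -) -> bounds (-7/8, -13/16), value = -27/32
Game value = -27/32

-27/32


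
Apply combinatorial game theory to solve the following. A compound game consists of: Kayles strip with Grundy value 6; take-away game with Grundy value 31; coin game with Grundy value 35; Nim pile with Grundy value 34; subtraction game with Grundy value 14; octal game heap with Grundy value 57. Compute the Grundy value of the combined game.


By the Sprague-Grundy theorem, the Grundy value of a sum of games is the XOR of individual Grundy values.
Kayles strip: Grundy value = 6. Running XOR: 0 XOR 6 = 6
take-away game: Grundy value = 31. Running XOR: 6 XOR 31 = 25
coin game: Grundy value = 35. Running XOR: 25 XOR 35 = 58
Nim pile: Grundy value = 34. Running XOR: 58 XOR 34 = 24
subtraction game: Grundy value = 14. Running XOR: 24 XOR 14 = 22
octal game heap: Grundy value = 57. Running XOR: 22 XOR 57 = 47
The combined Grundy value is 47.

47


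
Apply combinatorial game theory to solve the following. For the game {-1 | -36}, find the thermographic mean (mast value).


Game = {-1 | -36}, a switch {a | b} with numbers a > b.
Its thermograph has left wall a - t and right wall b + t, which meet at t = (a - b)/2, where both equal (a + b)/2. So the mast (mean value) is at (a + b)/2.
Mean = (-1 + (-36))/2 = -37/2 = -37/2

-37/2


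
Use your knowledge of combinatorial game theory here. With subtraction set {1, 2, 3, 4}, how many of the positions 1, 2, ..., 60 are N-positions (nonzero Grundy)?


Subtraction set S = {1, 2, 3, 4}, so G(n) = n mod 5.
G(n) = 0 when n is a multiple of 5.
Multiples of 5 in [1, 60]: 12
N-positions (nonzero Grundy) = 60 - 12 = 48

48


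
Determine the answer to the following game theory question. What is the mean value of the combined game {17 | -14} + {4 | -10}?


G1 = {17 | -14}, G2 = {4 | -10}
Each is a switch {a | b} with numbers a > b; its mean value is (a + b)/2, and mean value is additive over game sums: m(G1 + G2) = m(G1) + m(G2).
Mean of G1 = (17 + (-14))/2 = 3/2 = 3/2
Mean of G2 = (4 + (-10))/2 = -6/2 = -3
Mean of G1 + G2 = 3/2 + -3 = -3/2

-3/2


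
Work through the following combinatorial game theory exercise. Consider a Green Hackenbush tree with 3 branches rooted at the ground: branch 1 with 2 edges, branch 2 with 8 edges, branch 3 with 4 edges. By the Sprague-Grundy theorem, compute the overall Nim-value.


The tree has 3 branches from the ground vertex.
In Green Hackenbush, the Nim-value of a simple path of length k is k.
Branch 1: length 2, Nim-value = 2
Branch 2: length 8, Nim-value = 8
Branch 3: length 4, Nim-value = 4
Total Nim-value = XOR of all branch values:
0 XOR 2 = 2
2 XOR 8 = 10
10 XOR 4 = 14
Nim-value of the tree = 14

14


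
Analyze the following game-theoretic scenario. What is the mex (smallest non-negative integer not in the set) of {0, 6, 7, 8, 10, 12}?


Set = {0, 6, 7, 8, 10, 12}
0 is in the set.
1 is NOT in the set. This is the mex.
mex = 1

1


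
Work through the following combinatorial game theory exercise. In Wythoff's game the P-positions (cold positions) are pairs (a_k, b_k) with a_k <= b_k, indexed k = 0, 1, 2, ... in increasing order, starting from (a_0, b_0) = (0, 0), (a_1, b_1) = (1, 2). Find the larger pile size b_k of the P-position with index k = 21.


By Wythoff's theorem, a_k = floor(k * phi) and b_k = floor(k * phi^2) = a_k + k, where phi = (1 + sqrt(5))/2 is the golden ratio.
phi = (1 + sqrt(5))/2 = 1.618034
phi^2 = phi + 1 = 2.618034
k = 21
k * phi^2 = 21 * 2.618034 = 54.978714
b_21 = floor(k * phi^2) = 54 (check: a_21 + k = 33 + 21 = 54)

54


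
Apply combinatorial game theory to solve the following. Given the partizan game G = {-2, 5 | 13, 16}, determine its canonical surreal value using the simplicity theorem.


Left options: {-2, 5}, max = 5
Right options: {13, 16}, min = 13
All options are numbers and max(Left) < min(Right), so by the simplicity theorem the value is the simplest (earliest-born) number strictly between 5 and 13.
Integers 6 through 12 all lie strictly between 5 and 13.
Among integers, the simplest (lowest birthday = smallest |n|; 0 is born on day 0, +-n on day n) is 6.
No non-integer in the interval can be simpler: if x is a non-integer in the interval, then floor(x) or ceil(x) also lies in the interval (the interval contains an integer), and both are proper prefixes of x's sign expansion, i.e. born earlier. So the game value is 6.
Game value = 6

6


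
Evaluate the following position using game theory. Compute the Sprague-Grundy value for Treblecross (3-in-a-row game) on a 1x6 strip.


Treblecross: place X on empty cells; 3-in-a-row wins.
Playing within two cells of an existing X lets the opponent win at once, so sensible play treats the cells i-2..i+2 around each X as dead. The player left with no safe cell loses, so this is a normal-play take-away game on strips of safe cells.
Placing X at cell i (0-indexed) of a strip of k safe cells leaves independent strips of sizes max(0, i-2) and max(0, k-i-3). Hence G(k) = mex{ G(max(0,i-2)) XOR G(max(0,k-i-3)) : 0 <= i < k }, with G(0) = 0.
G(1): splits (0,0):0^0=0 -> mex({0}) = 1
G(2): splits (0,0):0^0=0 -> mex({0}) = 1
G(3): splits (0,0):0^0=0 -> mex({0}) = 1
G(4): splits (0,1):0^1=1 (0,0):0^0=0 -> mex({0, 1}) = 2
G(5): splits (0,2):0^1=1 (0,1):0^1=1 (0,0):0^0=0 -> mex({0, 1}) = 2
G(6) = mex({1}) = 0
Therefore G(6) = 0.

0


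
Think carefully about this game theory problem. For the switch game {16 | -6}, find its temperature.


The game is {16 | -6}, a switch {a | b} with numbers a > b.
Cooling {a | b} by t gives {a - t | b + t}, which stops being hot when a - t = b + t, i.e. at t = (a - b)/2. So the temperature of a switch is (a - b)/2.
Temperature = (Left option - Right option) / 2
= (16 - (-6)) / 2
= 22 / 2
= 11

11


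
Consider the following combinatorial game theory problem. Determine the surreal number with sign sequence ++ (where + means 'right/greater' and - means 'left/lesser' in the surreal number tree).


Sign expansion: ++
Rule: track bounds (lo, hi), initially (-inf, +inf). On '+', the current value becomes lo and we move to the simplest number in (value, hi): value + 1 if hi = +inf, otherwise the midpoint (value + hi)/2. On '-', the current value becomes hi and we move to value - 1 if lo = -inf, otherwise the midpoint (lo + value)/2.
Start at 0.
Step 1: sign = +, move right. Bounds: (0, +inf). Value = 1
Step 2: sign = +, move right. Bounds: (1, +inf). Value = 2
The surreal number with sign expansion ++ is 2.

2


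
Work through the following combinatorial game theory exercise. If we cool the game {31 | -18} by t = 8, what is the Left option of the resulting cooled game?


Original game: {31 | -18} (a switch {a | b} with a > b).
Cooling by t (for t below the temperature (a - b)/2 = 49/2) taxes each move by t: {a | b} cooled by t is {a - t | b + t}.
Cooling amount: t = 8
Cooled Left option: 31 - 8 = 23
Cooled Right option: -18 + 8 = -10
Cooled game: {23 | -10}
Left option = 23

23


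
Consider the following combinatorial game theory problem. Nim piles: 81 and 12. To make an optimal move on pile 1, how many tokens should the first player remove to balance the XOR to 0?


Piles: 81 and 12
Current XOR: 81 XOR 12 = 93 (non-zero, so this is an N-position).
To make the XOR zero, we need to find a move that balances the piles.
For pile 1 (size 81): target = 81 XOR 93 = 12
We reduce pile 1 from 81 to 12.
Tokens removed: 81 - 12 = 69
Verification: 12 XOR 12 = 0

69


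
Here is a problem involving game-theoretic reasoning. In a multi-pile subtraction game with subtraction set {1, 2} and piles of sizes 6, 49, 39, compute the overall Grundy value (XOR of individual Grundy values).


Subtraction set: {1, 2}
For this subtraction set, G(n) = n mod 3 (period = max + 1 = 3).
Pile 1 (size 6): G(6) = 6 mod 3 = 0
Pile 2 (size 49): G(49) = 49 mod 3 = 1
Pile 3 (size 39): G(39) = 39 mod 3 = 0
Total Grundy value = XOR of all: 0 XOR 1 XOR 0 = 1

1
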